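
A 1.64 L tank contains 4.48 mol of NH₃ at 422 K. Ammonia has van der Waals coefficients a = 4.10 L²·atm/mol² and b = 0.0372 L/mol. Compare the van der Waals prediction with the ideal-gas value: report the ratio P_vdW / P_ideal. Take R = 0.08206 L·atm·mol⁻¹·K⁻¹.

P_vdW / P_ideal ≈ 0.7897

Ideal: P_ideal = nRT/V = (4.48)(0.08206)(422)/1.64 = 94.5972 atm
vdW: P = nRT/(V − nb) − a n²/V² = 155.139/1.47334 − 82.2886/2.68960 = 105.297 − 30.5951 = 74.702 atm
Ratio = 74.702/94.5972 = 0.7897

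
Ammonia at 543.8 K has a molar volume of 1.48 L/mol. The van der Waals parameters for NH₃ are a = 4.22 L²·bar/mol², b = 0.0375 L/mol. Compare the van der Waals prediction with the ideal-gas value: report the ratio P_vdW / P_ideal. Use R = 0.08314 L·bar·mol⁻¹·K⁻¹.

P_vdW / P_ideal ≈ 0.9629

Ideal: P_ideal = RT/V_m = (0.08314)(543.8)/1.48 = 30.5483 bar
vdW: P = RT/(V_m − b) − a/V_m² = 45.2115/1.44250 − 4.22/2.19040 = 31.3425 − 1.92659 = 29.4159 bar
Ratio = 29.4159/30.5483 = 0.9629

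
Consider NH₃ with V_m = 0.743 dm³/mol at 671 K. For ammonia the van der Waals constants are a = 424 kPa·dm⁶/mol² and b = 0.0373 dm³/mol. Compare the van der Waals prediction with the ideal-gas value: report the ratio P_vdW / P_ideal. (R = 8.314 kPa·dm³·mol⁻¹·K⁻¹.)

Ideal: P_ideal = RT/V_m = (8.314)(671)/0.743 = 7508.34 kPa
vdW: P = RT/(V_m − b) − a/V_m² = 5578.69/0.705700 − 424/0.552049 = 7905.19 − 768.048 = 7137.14 kPa
Ratio = 7137.14/7508.34 = 0.9506

P_vdW / P_ideal ≈ 0.9506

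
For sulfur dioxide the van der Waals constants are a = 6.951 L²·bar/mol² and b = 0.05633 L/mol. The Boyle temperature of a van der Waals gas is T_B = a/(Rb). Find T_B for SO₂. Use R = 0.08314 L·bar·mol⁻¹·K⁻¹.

T_B ≈ 1484 K

For a van der Waals gas the second virial coefficient B₂ = b − a/(RT) vanishes at T_B = a/(Rb).
T_B = 6.951/(0.08314×0.05633) = 6.951/0.0046833 = 1484 K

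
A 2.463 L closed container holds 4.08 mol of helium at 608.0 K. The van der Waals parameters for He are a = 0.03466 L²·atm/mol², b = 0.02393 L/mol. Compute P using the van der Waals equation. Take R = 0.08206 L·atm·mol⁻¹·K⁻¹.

P ≈ 85.96 atm

P = nRT/(V − nb) − a n²/V²
nRT/(V − nb) = (4.08)(0.08206)(608.0)/(2.463 − 4.08×0.02393) = 203.56/2.3654 = 86.057 atm
a n²/V² = (0.03466)(4.08)²/(2.463)² = 0.095109 atm
P = 86.057 − 0.095109 = 85.96 atm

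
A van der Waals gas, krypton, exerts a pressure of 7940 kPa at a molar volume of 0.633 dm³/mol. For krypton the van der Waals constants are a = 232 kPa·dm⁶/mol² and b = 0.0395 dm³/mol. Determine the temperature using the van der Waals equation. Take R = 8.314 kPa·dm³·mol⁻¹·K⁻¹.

T ≈ 608.1 K

T = (P + a/V_m²)(V_m − b)/R
P + a/V_m² = 7940 + 232/(0.633)² = 8519.0 kPa
V_m − b = 0.633 − 0.0395 = 0.59350 dm³/mol
T = (8519.0)(0.59350)/8.314 = 608.1 K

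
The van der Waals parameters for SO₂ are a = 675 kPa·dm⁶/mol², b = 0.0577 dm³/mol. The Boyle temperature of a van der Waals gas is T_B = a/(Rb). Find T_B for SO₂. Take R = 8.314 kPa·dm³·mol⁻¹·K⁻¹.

T_B ≈ 1407 K

For a van der Waals gas the second virial coefficient B₂ = b − a/(RT) vanishes at T_B = a/(Rb).
T_B = 675/(8.314×0.0577) = 675/0.47972 = 1407 K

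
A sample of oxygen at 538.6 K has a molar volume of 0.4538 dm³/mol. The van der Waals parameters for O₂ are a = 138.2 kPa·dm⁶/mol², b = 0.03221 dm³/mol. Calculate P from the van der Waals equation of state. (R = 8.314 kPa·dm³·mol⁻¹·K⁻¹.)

P = RT/(V_m − b) − a/V_m²
RT/(V_m − b) = (8.314)(538.6)/(0.4538 − 0.03221) = 4477.9/0.42159 = 10621 kPa
a/V_m² = 138.2/(0.4538)² = 671.09 kPa
P = 10621 − 671.09 = 9950 kPa

P ≈ 9950 kPa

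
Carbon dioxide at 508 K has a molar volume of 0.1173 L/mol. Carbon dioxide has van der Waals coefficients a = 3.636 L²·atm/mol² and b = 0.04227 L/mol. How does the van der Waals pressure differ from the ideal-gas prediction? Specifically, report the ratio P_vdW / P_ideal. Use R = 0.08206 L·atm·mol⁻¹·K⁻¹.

P_vdW / P_ideal ≈ 0.8198

Ideal: P_ideal = RT/V_m = (0.08206)(508)/0.1173 = 355.383 atm
vdW: P = RT/(V_m − b) − a/V_m² = 41.6865/0.0750300 − 3.636/0.0137593 = 555.598 − 264.258 = 291.340 atm
Ratio = 291.340/355.383 = 0.8198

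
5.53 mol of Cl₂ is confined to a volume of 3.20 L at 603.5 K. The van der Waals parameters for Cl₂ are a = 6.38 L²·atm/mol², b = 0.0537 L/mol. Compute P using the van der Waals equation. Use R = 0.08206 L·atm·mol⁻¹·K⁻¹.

P ≈ 75.28 atm

P = nRT/(V − nb) − a n²/V²
nRT/(V − nb) = (5.53)(0.08206)(603.5)/(3.20 − 5.53×0.0537) = 273.86/2.9030 = 94.337 atm
a n²/V² = (6.38)(5.53)²/(3.20)² = 19.053 atm
P = 94.337 − 19.053 = 75.28 atm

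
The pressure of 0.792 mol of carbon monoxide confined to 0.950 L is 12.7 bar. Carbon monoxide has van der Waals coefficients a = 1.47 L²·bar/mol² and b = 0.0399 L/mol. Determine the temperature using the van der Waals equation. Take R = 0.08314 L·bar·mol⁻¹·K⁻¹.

T = (P + a n²/V²)(V − nb)/(nR)
P + a n²/V² = 12.7 + (1.47)(0.792)²/(0.950)² = 13.722 bar
V − nb = 0.950 − (0.792)(0.0399) = 0.91840 L
T = (13.722)(0.91840)/((0.792)(0.08314)) = 191.4 K

T ≈ 191.4 K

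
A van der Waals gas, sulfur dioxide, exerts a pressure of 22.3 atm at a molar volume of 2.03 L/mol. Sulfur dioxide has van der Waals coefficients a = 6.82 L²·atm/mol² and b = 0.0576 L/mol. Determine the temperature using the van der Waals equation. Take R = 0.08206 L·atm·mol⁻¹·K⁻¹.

T = (P + a/V_m²)(V_m − b)/R
P + a/V_m² = 22.3 + 6.82/(2.03)² = 23.955 atm
V_m − b = 2.03 − 0.0576 = 1.9724 L/mol
T = (23.955)(1.9724)/0.08206 = 575.8 K

T ≈ 575.8 K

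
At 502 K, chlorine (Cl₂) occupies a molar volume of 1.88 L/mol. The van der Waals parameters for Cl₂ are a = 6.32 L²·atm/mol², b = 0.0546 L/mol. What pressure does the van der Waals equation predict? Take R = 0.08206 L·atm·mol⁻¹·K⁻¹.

P ≈ 20.78 atm

P = RT/(V_m − b) − a/V_m²
RT/(V_m − b) = (0.08206)(502)/(1.88 − 0.0546) = 41.194/1.8254 = 22.567 atm
a/V_m² = 6.32/(1.88)² = 1.7881 atm
P = 22.567 − 1.7881 = 20.78 atm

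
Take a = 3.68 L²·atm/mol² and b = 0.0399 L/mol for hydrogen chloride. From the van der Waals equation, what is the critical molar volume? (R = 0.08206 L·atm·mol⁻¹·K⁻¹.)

For a van der Waals gas, V_m,c = 3b.
V_m,c = 3×0.0399 = 0.1197 L/mol

V_m,c ≈ 0.1197 L/mol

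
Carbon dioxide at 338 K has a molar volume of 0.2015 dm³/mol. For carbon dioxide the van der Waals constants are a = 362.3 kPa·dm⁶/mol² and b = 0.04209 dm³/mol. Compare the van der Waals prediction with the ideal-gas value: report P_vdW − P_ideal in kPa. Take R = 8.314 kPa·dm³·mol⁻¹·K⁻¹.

Ideal: P_ideal = RT/V_m = (8.314)(338)/0.2015 = 13946.1 kPa
vdW: P = RT/(V_m − b) − a/V_m² = 2810.13/0.159410 − 362.3/0.0406023 = 17628.3 − 8923.14 = 8705.2 kPa
ΔP = 8705.2 − 13946.1 = -5241 kPa

ΔP ≈ -5241 kPa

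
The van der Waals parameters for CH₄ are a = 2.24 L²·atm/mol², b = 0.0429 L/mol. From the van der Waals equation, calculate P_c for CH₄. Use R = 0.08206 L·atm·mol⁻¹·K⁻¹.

P_c ≈ 45.08 atm

For a van der Waals gas, P_c = a/(27b²).
P_c = 2.24/(27×(0.0429)²) = 2.24/0.049691 = 45.08 atm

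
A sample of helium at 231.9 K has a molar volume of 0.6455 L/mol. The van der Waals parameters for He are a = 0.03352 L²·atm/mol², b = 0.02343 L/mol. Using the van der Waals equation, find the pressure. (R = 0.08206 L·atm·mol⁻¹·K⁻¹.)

P ≈ 30.51 atm

P = RT/(V_m − b) − a/V_m²
RT/(V_m − b) = (0.08206)(231.9)/(0.6455 − 0.02343) = 19.030/0.62207 = 30.591 atm
a/V_m² = 0.03352/(0.6455)² = 0.080447 atm
P = 30.591 − 0.080447 = 30.51 atm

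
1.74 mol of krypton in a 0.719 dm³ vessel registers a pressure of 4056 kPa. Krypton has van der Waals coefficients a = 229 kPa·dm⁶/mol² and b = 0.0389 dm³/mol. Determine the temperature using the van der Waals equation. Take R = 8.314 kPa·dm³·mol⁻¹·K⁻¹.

T = (P + a n²/V²)(V − nb)/(nR)
P + a n²/V² = 4056 + (229)(1.74)²/(0.719)² = 5397.1 kPa
V − nb = 0.719 − (1.74)(0.0389) = 0.65131 dm³
T = (5397.1)(0.65131)/((1.74)(8.314)) = 243.0 K

T ≈ 243.0 K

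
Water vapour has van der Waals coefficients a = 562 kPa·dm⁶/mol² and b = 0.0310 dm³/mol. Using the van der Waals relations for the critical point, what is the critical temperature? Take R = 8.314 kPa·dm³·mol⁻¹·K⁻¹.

T_c ≈ 646.1 K

For a van der Waals gas, T_c = 8a/(27Rb).
T_c = 8×562/(27×8.314×0.0310) = 4496.0/6.9588 = 646.1 K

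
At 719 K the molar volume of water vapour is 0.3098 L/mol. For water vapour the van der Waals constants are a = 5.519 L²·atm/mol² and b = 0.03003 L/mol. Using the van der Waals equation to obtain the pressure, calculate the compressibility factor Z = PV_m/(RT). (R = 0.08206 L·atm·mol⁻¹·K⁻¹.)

P = RT/(V_m − b) − a/V_m² = (0.08206)(719)/(0.3098 − 0.03003) − 5.519/(0.3098)²
  = 59.001/0.27977 − 57.504 = 210.89 − 57.504 = 153.39 atm
Z = PV_m/(RT) = (153.39)(0.3098)/((0.08206)(719)) = 47.520/59.001 = 0.8054

Z ≈ 0.8054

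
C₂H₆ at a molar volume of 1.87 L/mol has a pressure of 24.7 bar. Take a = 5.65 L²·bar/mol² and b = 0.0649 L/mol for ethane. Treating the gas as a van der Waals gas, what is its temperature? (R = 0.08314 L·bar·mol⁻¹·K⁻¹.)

T = (P + a/V_m²)(V_m − b)/R
P + a/V_m² = 24.7 + 5.65/(1.87)² = 26.316 bar
V_m − b = 1.87 − 0.0649 = 1.8051 L/mol
T = (26.316)(1.8051)/0.08314 = 571.4 K

T ≈ 571.4 K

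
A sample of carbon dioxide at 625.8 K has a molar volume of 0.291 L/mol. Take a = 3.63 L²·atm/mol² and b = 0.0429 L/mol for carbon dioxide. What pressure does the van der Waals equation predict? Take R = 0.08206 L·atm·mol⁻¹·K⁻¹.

P = RT/(V_m − b) − a/V_m²
RT/(V_m − b) = (0.08206)(625.8)/(0.291 − 0.0429) = 51.353/0.24810 = 206.99 atm
a/V_m² = 3.63/(0.291)² = 42.867 atm
P = 206.99 − 42.867 = 164.1 atm

P ≈ 164.1 atm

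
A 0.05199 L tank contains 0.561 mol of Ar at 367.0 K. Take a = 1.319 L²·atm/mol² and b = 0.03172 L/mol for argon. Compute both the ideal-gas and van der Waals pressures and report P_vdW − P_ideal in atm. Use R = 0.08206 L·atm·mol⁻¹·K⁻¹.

Ideal: P_ideal = nRT/V = (0.561)(0.08206)(367.0)/0.05199 = 324.968 atm
vdW: P = nRT/(V − nb) − a n²/V² = 16.8951/0.0341951 − 0.415117/0.00270296 = 494.080 − 153.579 = 340.501 atm
ΔP = 340.501 − 324.968 = 15.53 atm

ΔP ≈ 15.53 atm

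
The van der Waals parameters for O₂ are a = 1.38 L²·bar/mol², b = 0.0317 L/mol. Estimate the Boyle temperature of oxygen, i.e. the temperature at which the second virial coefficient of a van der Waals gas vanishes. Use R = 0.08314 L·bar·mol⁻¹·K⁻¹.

For a van der Waals gas the second virial coefficient B₂ = b − a/(RT) vanishes at T_B = a/(Rb).
T_B = 1.38/(0.08314×0.0317) = 1.38/0.0026355 = 523.6 K

T_B ≈ 523.6 K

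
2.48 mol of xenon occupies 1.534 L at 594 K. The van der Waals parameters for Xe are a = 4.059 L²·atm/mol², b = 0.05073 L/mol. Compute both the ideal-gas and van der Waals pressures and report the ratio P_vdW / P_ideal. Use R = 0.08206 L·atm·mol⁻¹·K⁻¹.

Ideal: P_ideal = nRT/V = (2.48)(0.08206)(594)/1.534 = 78.8033 atm
vdW: P = nRT/(V − nb) − a n²/V² = 120.884/1.40819 − 24.9645/2.35316 = 85.8435 − 10.6089 = 75.2346 atm
Ratio = 75.2346/78.8033 = 0.9547

P_vdW / P_ideal ≈ 0.9547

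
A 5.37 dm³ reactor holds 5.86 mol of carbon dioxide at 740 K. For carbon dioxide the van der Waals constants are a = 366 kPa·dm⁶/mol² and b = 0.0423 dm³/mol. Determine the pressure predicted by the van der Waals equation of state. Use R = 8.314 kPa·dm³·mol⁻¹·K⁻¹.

P ≈ 6603 kPa

P = nRT/(V − nb) − a n²/V²
nRT/(V − nb) = (5.86)(8.314)(740)/(5.37 − 5.86×0.0423) = 36053/5.1221 = 7038.7 kPa
a n²/V² = (366)(5.86)²/(5.37)² = 435.84 kPa
P = 7038.7 − 435.84 = 6603 kPa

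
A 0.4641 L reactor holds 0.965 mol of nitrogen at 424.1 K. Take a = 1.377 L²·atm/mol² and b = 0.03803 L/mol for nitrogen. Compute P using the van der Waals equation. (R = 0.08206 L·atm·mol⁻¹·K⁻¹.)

P ≈ 72.62 atm

P = nRT/(V − nb) − a n²/V²
nRT/(V − nb) = (0.965)(0.08206)(424.1)/(0.4641 − 0.965×0.03803) = 33.584/0.42740 = 78.577 atm
a n²/V² = (1.377)(0.965)²/(0.4641)² = 5.9534 atm
P = 78.577 − 5.9534 = 72.62 atm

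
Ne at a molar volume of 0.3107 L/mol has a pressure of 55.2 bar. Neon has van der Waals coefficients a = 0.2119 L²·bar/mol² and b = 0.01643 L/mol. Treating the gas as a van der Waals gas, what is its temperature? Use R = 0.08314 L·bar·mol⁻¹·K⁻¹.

T = (P + a/V_m²)(V_m − b)/R
P + a/V_m² = 55.2 + 0.2119/(0.3107)² = 57.395 bar
V_m − b = 0.3107 − 0.01643 = 0.29427 L/mol
T = (57.395)(0.29427)/0.08314 = 203.1 K

T ≈ 203.1 K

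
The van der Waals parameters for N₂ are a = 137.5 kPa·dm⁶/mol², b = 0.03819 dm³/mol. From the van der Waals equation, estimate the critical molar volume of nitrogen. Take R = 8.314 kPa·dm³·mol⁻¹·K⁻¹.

V_m,c ≈ 0.1146 dm³/mol

For a van der Waals gas, V_m,c = 3b.
V_m,c = 3×0.03819 = 0.1146 dm³/mol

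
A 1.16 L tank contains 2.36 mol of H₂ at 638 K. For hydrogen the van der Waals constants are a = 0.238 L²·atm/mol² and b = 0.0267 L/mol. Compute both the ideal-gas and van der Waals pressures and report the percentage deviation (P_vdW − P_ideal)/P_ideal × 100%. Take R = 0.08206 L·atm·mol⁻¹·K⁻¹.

4.82 %

Ideal: P_ideal = nRT/V = (2.36)(0.08206)(638)/1.16 = 106.514 atm
vdW: P = nRT/(V − nb) − a n²/V² = 123.556/1.09699 − 1.32556/1.34560 = 112.632 − 0.985107 = 111.647 atm
% deviation = (111.647 − 106.514)/106.514 × 100% = 4.82%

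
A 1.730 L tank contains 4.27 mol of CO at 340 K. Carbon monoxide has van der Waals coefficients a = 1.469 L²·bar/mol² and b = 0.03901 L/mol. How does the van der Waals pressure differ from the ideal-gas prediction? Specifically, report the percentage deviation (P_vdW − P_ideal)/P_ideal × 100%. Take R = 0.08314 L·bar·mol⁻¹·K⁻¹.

Ideal: P_ideal = nRT/V = (4.27)(0.08314)(340)/1.730 = 69.7703 bar
vdW: P = nRT/(V − nb) − a n²/V² = 120.703/1.56343 − 26.7841/2.99290 = 77.2040 − 8.94921 = 68.2548 bar
% deviation = (68.2548 − 69.7703)/69.7703 × 100% = -2.17%

-2.17 %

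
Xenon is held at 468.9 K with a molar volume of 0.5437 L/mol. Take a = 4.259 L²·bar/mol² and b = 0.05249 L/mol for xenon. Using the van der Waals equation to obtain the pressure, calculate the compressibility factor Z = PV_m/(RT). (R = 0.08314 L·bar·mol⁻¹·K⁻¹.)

Z ≈ 0.9059

P = RT/(V_m − b) − a/V_m² = (0.08314)(468.9)/(0.5437 − 0.05249) − 4.259/(0.5437)²
  = 38.984/0.49121 − 14.408 = 79.363 − 14.408 = 64.955 bar
Z = PV_m/(RT) = (64.955)(0.5437)/((0.08314)(468.9)) = 35.316/38.984 = 0.9059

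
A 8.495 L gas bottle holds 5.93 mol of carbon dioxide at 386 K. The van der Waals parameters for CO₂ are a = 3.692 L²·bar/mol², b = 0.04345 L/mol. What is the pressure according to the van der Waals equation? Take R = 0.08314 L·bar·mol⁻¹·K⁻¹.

P = nRT/(V − nb) − a n²/V²
nRT/(V − nb) = (5.93)(0.08314)(386)/(8.495 − 5.93×0.04345) = 190.31/8.2373 = 23.103 bar
a n²/V² = (3.692)(5.93)²/(8.495)² = 1.7991 bar
P = 23.103 − 1.7991 = 21.30 bar

P ≈ 21.30 bar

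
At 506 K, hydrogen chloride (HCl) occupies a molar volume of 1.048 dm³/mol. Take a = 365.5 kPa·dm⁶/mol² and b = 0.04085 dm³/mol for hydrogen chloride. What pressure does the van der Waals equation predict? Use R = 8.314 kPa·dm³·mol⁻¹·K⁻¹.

P ≈ 3844 kPa

P = RT/(V_m − b) − a/V_m²
RT/(V_m − b) = (8.314)(506)/(1.048 − 0.04085) = 4206.9/1.0072 = 4176.8 kPa
a/V_m² = 365.5/(1.048)² = 332.79 kPa
P = 4176.8 − 332.79 = 3844 kPa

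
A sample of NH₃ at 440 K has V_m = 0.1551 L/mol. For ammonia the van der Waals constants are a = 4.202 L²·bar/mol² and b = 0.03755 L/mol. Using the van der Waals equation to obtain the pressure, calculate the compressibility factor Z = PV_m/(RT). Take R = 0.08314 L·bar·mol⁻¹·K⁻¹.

Z ≈ 0.5788

P = RT/(V_m − b) − a/V_m² = (0.08314)(440)/(0.1551 − 0.03755) − 4.202/(0.1551)²
  = 36.582/0.11755 − 174.68 = 311.20 − 174.68 = 136.52 bar
Z = PV_m/(RT) = (136.52)(0.1551)/((0.08314)(440)) = 21.174/36.582 = 0.5788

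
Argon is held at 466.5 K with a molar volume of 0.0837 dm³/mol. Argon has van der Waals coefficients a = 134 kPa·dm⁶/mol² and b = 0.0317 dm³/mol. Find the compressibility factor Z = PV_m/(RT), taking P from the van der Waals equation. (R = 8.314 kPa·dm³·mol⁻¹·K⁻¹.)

P = RT/(V_m − b) − a/V_m² = (8.314)(466.5)/(0.0837 − 0.0317) − 134/(0.0837)²
  = 3878.5/0.052000 − 19127 = 74587 − 19127 = 55460 kPa
Z = PV_m/(RT) = (55460)(0.0837)/((8.314)(466.5)) = 4642.0/3878.5 = 1.197

Z ≈ 1.197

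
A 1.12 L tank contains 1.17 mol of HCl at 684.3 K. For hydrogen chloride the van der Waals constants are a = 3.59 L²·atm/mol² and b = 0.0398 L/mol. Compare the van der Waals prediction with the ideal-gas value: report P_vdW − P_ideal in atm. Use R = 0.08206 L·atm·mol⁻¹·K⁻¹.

ΔP ≈ -1.373 atm

Ideal: P_ideal = nRT/V = (1.17)(0.08206)(684.3)/1.12 = 58.6605 atm
vdW: P = nRT/(V − nb) − a n²/V² = 65.6998/1.07343 − 4.91435/1.25440 = 61.2055 − 3.91769 = 57.2878 atm
ΔP = 57.2878 − 58.6605 = -1.373 atm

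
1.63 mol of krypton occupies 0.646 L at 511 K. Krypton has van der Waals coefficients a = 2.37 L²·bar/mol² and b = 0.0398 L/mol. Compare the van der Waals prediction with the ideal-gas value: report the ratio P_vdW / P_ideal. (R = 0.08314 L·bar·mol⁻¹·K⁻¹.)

Ideal: P_ideal = nRT/V = (1.63)(0.08314)(511)/0.646 = 107.198 bar
vdW: P = nRT/(V − nb) − a n²/V² = 69.2498/0.581126 − 6.29685/0.417316 = 119.165 − 15.0889 = 104.076 bar
Ratio = 104.076/107.198 = 0.9709

P_vdW / P_ideal ≈ 0.9709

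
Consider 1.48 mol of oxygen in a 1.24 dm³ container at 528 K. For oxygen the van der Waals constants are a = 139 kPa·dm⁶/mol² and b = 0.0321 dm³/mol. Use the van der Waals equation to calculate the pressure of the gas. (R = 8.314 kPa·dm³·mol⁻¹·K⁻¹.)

P = nRT/(V − nb) − a n²/V²
nRT/(V − nb) = (1.48)(8.314)(528)/(1.24 − 1.48×0.0321) = 6496.9/1.1925 = 5448.1 kPa
a n²/V² = (139)(1.48)²/(1.24)² = 198.01 kPa
P = 5448.1 − 198.01 = 5250 kPa

P ≈ 5250 kPa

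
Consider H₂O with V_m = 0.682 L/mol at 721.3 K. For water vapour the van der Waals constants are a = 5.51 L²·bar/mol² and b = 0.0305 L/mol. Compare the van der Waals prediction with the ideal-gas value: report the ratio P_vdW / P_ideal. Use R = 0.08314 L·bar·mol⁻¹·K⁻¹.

P_vdW / P_ideal ≈ 0.9121

Ideal: P_ideal = RT/V_m = (0.08314)(721.3)/0.682 = 87.9309 bar
vdW: P = RT/(V_m − b) − a/V_m² = 59.9689/0.651500 − 5.51/0.465124 = 92.0474 − 11.8463 = 80.2011 bar
Ratio = 80.2011/87.9309 = 0.9121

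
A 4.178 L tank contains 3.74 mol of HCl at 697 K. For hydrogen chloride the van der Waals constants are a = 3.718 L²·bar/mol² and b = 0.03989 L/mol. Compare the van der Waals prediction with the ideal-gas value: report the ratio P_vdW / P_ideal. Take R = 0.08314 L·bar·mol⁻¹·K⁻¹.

P_vdW / P_ideal ≈ 0.9796

Ideal: P_ideal = nRT/V = (3.74)(0.08314)(697)/4.178 = 51.8735 bar
vdW: P = nRT/(V − nb) − a n²/V² = 216.728/4.02881 − 52.0059/17.4557 = 53.7945 − 2.97931 = 50.8152 bar
Ratio = 50.8152/51.8735 = 0.9796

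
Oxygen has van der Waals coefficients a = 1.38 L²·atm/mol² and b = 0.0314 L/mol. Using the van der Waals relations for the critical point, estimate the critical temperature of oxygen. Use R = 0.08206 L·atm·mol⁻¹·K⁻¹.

T_c ≈ 158.7 K

For a van der Waals gas, T_c = 8a/(27Rb).
T_c = 8×1.38/(27×0.08206×0.0314) = 11.040/0.069570 = 158.7 K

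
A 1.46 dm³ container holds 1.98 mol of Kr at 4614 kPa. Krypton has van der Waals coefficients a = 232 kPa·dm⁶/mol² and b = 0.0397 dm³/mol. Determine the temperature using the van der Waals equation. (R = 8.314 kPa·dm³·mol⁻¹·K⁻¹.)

T ≈ 423.0 K

T = (P + a n²/V²)(V − nb)/(nR)
P + a n²/V² = 4614 + (232)(1.98)²/(1.46)² = 5040.7 kPa
V − nb = 1.46 − (1.98)(0.0397) = 1.3814 dm³
T = (5040.7)(1.3814)/((1.98)(8.314)) = 423.0 K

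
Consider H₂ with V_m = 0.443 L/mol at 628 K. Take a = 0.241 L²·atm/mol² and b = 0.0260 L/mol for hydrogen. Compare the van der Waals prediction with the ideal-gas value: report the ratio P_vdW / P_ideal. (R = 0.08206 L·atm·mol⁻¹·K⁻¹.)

P_vdW / P_ideal ≈ 1.052

Ideal: P_ideal = RT/V_m = (0.08206)(628)/0.443 = 116.329 atm
vdW: P = RT/(V_m − b) − a/V_m² = 51.5337/0.417000 − 0.241/0.196249 = 123.582 − 1.22803 = 122.354 atm
Ratio = 122.354/116.329 = 1.052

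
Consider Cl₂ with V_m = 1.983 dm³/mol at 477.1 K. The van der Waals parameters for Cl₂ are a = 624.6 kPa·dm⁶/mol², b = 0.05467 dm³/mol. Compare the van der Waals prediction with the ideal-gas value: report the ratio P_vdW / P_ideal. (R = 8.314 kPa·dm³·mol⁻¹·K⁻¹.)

P_vdW / P_ideal ≈ 0.9489

Ideal: P_ideal = RT/V_m = (8.314)(477.1)/1.983 = 2000.31 kPa
vdW: P = RT/(V_m − b) − a/V_m² = 3966.61/1.92833 − 624.6/3.93229 = 2057.02 − 158.839 = 1898.18 kPa
Ratio = 1898.18/2000.31 = 0.9489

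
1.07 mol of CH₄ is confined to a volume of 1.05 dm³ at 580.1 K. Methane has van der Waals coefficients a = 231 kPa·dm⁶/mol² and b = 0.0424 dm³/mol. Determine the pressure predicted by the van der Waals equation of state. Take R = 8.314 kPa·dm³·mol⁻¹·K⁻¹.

P ≈ 4897 kPa

P = nRT/(V − nb) − a n²/V²
nRT/(V − nb) = (1.07)(8.314)(580.1)/(1.05 − 1.07×0.0424) = 5160.6/1.0046 = 5137.0 kPa
a n²/V² = (231)(1.07)²/(1.05)² = 239.88 kPa
P = 5137.0 − 239.88 = 4897 kPa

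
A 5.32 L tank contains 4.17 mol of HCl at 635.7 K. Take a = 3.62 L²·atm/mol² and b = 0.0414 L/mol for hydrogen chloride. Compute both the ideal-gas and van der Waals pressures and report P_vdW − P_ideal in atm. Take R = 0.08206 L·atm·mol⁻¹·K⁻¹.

ΔP ≈ -0.853 atm

Ideal: P_ideal = nRT/V = (4.17)(0.08206)(635.7)/5.32 = 40.8892 atm
vdW: P = nRT/(V − nb) − a n²/V² = 217.530/5.14736 − 62.9478/28.3024 = 42.2605 − 2.22412 = 40.0364 atm
ΔP = 40.0364 − 40.8892 = -0.853 atm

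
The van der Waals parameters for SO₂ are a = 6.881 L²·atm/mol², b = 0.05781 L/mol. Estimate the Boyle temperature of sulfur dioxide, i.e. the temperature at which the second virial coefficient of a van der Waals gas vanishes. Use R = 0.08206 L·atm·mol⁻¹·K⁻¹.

T_B ≈ 1450 K

For a van der Waals gas the second virial coefficient B₂ = b − a/(RT) vanishes at T_B = a/(Rb).
T_B = 6.881/(0.08206×0.05781) = 6.881/0.0047439 = 1450 K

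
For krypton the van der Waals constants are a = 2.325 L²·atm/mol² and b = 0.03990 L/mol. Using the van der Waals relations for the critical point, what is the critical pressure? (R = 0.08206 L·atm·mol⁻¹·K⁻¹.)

For a van der Waals gas, P_c = a/(27b²).
P_c = 2.325/(27×(0.03990)²) = 2.325/0.042984 = 54.09 atm

P_c ≈ 54.09 atm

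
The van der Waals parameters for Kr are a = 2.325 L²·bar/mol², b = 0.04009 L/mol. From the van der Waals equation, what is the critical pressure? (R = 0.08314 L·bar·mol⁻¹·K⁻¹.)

P_c ≈ 53.58 bar

For a van der Waals gas, P_c = a/(27b²).
P_c = 2.325/(27×(0.04009)²) = 2.325/0.043395 = 53.58 bar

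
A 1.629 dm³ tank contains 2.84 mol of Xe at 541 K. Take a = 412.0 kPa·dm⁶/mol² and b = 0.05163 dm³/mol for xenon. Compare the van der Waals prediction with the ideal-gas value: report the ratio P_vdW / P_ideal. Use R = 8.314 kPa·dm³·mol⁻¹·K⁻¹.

P_vdW / P_ideal ≈ 0.9392

Ideal: P_ideal = nRT/V = (2.84)(8.314)(541)/1.629 = 7841.60 kPa
vdW: P = nRT/(V − nb) − a n²/V² = 12774.0/1.48237 − 3323.03/2.65364 = 8617.28 − 1252.25 = 7365.03 kPa
Ratio = 7365.03/7841.60 = 0.9392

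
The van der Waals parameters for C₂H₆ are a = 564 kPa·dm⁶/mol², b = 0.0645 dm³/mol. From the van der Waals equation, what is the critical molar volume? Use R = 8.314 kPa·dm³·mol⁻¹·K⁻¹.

For a van der Waals gas, V_m,c = 3b.
V_m,c = 3×0.0645 = 0.1935 dm³/mol

V_m,c ≈ 0.1935 dm³/mol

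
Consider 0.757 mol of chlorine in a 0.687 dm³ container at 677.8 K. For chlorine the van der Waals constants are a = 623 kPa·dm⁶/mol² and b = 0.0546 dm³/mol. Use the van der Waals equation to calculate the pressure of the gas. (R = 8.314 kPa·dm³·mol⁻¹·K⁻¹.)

P = nRT/(V − nb) − a n²/V²
nRT/(V − nb) = (0.757)(8.314)(677.8)/(0.687 − 0.757×0.0546) = 4265.9/0.64567 = 6606.9 kPa
a n²/V² = (623)(0.757)²/(0.687)² = 756.43 kPa
P = 6606.9 − 756.43 = 5850 kPa

P ≈ 5850 kPa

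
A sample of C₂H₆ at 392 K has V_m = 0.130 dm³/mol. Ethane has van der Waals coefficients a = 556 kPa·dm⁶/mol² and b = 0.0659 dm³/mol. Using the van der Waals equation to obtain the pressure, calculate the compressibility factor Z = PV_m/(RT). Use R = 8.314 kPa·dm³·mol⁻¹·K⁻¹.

Z ≈ 0.7158

P = RT/(V_m − b) − a/V_m² = (8.314)(392)/(0.130 − 0.0659) − 556/(0.130)²
  = 3259.1/0.064100 − 32899 = 50844 − 32899 = 17945 kPa
Z = PV_m/(RT) = (17945)(0.130)/((8.314)(392)) = 2332.9/3259.1 = 0.7158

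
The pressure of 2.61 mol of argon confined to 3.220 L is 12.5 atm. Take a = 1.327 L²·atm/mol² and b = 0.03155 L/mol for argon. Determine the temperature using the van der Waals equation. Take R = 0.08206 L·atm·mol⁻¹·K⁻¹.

T = (P + a n²/V²)(V − nb)/(nR)
P + a n²/V² = 12.5 + (1.327)(2.61)²/(3.220)² = 13.372 atm
V − nb = 3.220 − (2.61)(0.03155) = 3.1377 L
T = (13.372)(3.1377)/((2.61)(0.08206)) = 195.9 K

T ≈ 195.9 K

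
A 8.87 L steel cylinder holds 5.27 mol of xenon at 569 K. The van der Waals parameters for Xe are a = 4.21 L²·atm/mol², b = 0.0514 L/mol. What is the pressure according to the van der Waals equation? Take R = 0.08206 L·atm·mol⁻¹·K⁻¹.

P ≈ 27.13 atm

P = nRT/(V − nb) − a n²/V²
nRT/(V − nb) = (5.27)(0.08206)(569)/(8.87 − 5.27×0.0514) = 246.07/8.5991 = 28.616 atm
a n²/V² = (4.21)(5.27)²/(8.87)² = 1.4861 atm
P = 28.616 − 1.4861 = 27.13 atm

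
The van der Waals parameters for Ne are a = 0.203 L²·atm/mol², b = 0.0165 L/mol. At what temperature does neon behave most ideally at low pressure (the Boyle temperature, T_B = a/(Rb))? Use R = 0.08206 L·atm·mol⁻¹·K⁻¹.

For a van der Waals gas the second virial coefficient B₂ = b − a/(RT) vanishes at T_B = a/(Rb).
T_B = 0.203/(0.08206×0.0165) = 0.203/0.0013540 = 149.9 K

T_B ≈ 149.9 K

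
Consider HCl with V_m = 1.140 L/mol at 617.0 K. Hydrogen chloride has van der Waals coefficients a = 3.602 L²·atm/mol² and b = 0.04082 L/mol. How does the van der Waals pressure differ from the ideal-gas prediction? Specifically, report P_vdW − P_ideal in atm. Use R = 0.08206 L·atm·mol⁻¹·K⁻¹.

Ideal: P_ideal = RT/V_m = (0.08206)(617.0)/1.140 = 44.4132 atm
vdW: P = RT/(V_m − b) − a/V_m² = 50.6310/1.09918 − 3.602/1.29960 = 46.0625 − 2.77162 = 43.2909 atm
ΔP = 43.2909 − 44.4132 = -1.122 atm

ΔP ≈ -1.122 atm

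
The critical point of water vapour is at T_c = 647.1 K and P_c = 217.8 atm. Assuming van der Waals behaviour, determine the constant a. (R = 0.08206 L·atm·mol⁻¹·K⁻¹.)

From T_c = 8a/(27Rb) and P_c = a/(27b²): a = 27 R² T_c²/(64 P_c).
a = 27×(0.08206)²×(647.1)²/(64×217.8) = 76132/13939 = 5.462 L²·atm/mol²

a ≈ 5.462 L²·atm/mol²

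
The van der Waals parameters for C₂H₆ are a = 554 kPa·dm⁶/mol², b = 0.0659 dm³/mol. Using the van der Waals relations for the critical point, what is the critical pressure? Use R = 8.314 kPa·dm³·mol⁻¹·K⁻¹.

P_c ≈ 4725 kPa

For a van der Waals gas, P_c = a/(27b²).
P_c = 554/(27×(0.0659)²) = 554/0.11726 = 4725 kPa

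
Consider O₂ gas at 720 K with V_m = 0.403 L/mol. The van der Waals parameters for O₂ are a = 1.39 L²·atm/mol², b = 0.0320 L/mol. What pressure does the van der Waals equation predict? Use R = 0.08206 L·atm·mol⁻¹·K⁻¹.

P ≈ 150.7 atm

P = RT/(V_m − b) − a/V_m²
RT/(V_m − b) = (0.08206)(720)/(0.403 − 0.0320) = 59.083/0.37100 = 159.25 atm
a/V_m² = 1.39/(0.403)² = 8.5586 atm
P = 159.25 − 8.5586 = 150.7 atm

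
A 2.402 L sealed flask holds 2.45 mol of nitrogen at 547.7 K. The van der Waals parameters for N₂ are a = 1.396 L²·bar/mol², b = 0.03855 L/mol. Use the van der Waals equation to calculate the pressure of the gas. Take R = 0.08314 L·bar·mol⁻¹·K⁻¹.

P ≈ 46.89 bar

P = nRT/(V − nb) − a n²/V²
nRT/(V − nb) = (2.45)(0.08314)(547.7)/(2.402 − 2.45×0.03855) = 111.56/2.3076 = 48.345 bar
a n²/V² = (1.396)(2.45)²/(2.402)² = 1.4524 bar
P = 48.345 − 1.4524 = 46.89 bar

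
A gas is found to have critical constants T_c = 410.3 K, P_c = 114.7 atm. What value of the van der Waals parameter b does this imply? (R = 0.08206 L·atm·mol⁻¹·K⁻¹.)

b ≈ 0.03669 L/mol

From T_c = 8a/(27Rb) and P_c = a/(27b²): b = R T_c/(8 P_c).
b = (0.08206)(410.3)/(8×114.7) = 33.669/917.60 = 0.03669 L/mol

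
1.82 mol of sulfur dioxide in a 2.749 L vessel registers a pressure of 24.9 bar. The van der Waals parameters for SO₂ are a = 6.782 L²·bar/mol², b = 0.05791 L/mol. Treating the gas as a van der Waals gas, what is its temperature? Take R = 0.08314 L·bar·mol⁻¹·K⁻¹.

T ≈ 487.0 K

T = (P + a n²/V²)(V − nb)/(nR)
P + a n²/V² = 24.9 + (6.782)(1.82)²/(2.749)² = 27.873 bar
V − nb = 2.749 − (1.82)(0.05791) = 2.6436 L
T = (27.873)(2.6436)/((1.82)(0.08314)) = 487.0 K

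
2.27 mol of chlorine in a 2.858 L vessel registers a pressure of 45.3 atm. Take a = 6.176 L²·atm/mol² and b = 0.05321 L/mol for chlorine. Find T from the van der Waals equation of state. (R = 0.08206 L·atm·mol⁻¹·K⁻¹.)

T = (P + a n²/V²)(V − nb)/(nR)
P + a n²/V² = 45.3 + (6.176)(2.27)²/(2.858)² = 49.196 atm
V − nb = 2.858 − (2.27)(0.05321) = 2.7372 L
T = (49.196)(2.7372)/((2.27)(0.08206)) = 722.9 K

T ≈ 722.9 K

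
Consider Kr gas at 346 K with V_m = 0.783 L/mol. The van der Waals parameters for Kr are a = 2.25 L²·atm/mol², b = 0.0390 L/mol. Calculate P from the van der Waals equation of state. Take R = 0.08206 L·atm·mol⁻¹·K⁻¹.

P ≈ 34.49 atm

P = RT/(V_m − b) − a/V_m²
RT/(V_m − b) = (0.08206)(346)/(0.783 − 0.0390) = 28.393/0.74400 = 38.163 atm
a/V_m² = 2.25/(0.783)² = 3.6699 atm
P = 38.163 − 3.6699 = 34.49 atm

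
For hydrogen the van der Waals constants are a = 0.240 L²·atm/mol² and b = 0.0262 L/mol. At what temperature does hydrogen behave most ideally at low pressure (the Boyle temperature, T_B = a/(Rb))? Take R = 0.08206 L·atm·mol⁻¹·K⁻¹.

T_B ≈ 111.6 K

For a van der Waals gas the second virial coefficient B₂ = b − a/(RT) vanishes at T_B = a/(Rb).
T_B = 0.240/(0.08206×0.0262) = 0.240/0.0021500 = 111.6 K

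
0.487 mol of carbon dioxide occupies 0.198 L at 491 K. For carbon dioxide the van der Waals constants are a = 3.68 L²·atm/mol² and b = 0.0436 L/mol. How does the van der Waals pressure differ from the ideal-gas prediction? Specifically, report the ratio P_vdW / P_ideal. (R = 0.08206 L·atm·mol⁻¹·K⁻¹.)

Ideal: P_ideal = nRT/V = (0.487)(0.08206)(491)/0.198 = 99.1007 atm
vdW: P = nRT/(V − nb) − a n²/V² = 19.6219/0.176767 − 0.872782/0.0392040 = 111.004 − 22.2626 = 88.741 atm
Ratio = 88.741/99.1007 = 0.8955

P_vdW / P_ideal ≈ 0.8955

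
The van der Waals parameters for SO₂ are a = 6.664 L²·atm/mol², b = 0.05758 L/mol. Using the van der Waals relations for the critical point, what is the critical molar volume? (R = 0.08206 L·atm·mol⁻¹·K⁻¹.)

V_m,c ≈ 0.1727 L/mol

For a van der Waals gas, V_m,c = 3b.
V_m,c = 3×0.05758 = 0.1727 L/mol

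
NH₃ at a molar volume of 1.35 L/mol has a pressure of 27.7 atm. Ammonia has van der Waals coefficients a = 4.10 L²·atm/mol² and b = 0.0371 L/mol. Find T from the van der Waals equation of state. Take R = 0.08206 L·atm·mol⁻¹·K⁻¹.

T = (P + a/V_m²)(V_m − b)/R
P + a/V_m² = 27.7 + 4.10/(1.35)² = 29.950 atm
V_m − b = 1.35 − 0.0371 = 1.3129 L/mol
T = (29.950)(1.3129)/0.08206 = 479.2 K

T ≈ 479.2 K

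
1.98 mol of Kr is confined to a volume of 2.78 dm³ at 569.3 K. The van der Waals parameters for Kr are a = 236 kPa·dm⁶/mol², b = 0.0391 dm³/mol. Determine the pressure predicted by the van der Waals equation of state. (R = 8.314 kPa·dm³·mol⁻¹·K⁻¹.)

P ≈ 3348 kPa

P = nRT/(V − nb) − a n²/V²
nRT/(V − nb) = (1.98)(8.314)(569.3)/(2.78 − 1.98×0.0391) = 9371.7/2.7026 = 3467.7 kPa
a n²/V² = (236)(1.98)²/(2.78)² = 119.72 kPa
P = 3467.7 − 119.72 = 3348 kPa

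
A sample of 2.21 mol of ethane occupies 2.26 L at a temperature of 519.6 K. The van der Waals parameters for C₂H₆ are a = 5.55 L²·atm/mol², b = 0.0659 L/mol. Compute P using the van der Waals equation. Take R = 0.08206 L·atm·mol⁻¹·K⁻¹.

P ≈ 39.26 atm

P = nRT/(V − nb) − a n²/V²
nRT/(V − nb) = (2.21)(0.08206)(519.6)/(2.26 − 2.21×0.0659) = 94.231/2.1144 = 44.566 atm
a n²/V² = (5.55)(2.21)²/(2.26)² = 5.3071 atm
P = 44.566 − 5.3071 = 39.26 atm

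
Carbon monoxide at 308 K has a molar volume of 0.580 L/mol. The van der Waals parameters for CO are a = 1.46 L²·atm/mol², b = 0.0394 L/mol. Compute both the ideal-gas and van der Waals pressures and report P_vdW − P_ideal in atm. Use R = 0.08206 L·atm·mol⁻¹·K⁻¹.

Ideal: P_ideal = RT/V_m = (0.08206)(308)/0.580 = 43.5767 atm
vdW: P = RT/(V_m − b) − a/V_m² = 25.2745/0.540600 − 1.46/0.336400 = 46.7527 − 4.34007 = 42.4126 atm
ΔP = 42.4126 − 43.5767 = -1.164 atm

ΔP ≈ -1.164 atm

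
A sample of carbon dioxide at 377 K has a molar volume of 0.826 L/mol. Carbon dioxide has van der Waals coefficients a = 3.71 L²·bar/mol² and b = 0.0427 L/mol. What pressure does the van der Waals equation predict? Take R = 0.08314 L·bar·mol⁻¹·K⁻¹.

P = RT/(V_m − b) − a/V_m²
RT/(V_m − b) = (0.08314)(377)/(0.826 − 0.0427) = 31.344/0.78330 = 40.015 bar
a/V_m² = 3.71/(0.826)² = 5.4377 bar
P = 40.015 − 5.4377 = 34.58 bar

P ≈ 34.58 bar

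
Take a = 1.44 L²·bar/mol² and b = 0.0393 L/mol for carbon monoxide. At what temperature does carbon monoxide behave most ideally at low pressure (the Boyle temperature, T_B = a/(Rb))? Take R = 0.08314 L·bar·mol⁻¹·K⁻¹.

T_B ≈ 440.7 K

For a van der Waals gas the second virial coefficient B₂ = b − a/(RT) vanishes at T_B = a/(Rb).
T_B = 1.44/(0.08314×0.0393) = 1.44/0.0032674 = 440.7 K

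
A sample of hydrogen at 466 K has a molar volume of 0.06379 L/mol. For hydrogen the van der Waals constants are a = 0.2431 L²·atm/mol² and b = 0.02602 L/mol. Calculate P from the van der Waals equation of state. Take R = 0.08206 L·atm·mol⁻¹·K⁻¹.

P = RT/(V_m − b) − a/V_m²
RT/(V_m − b) = (0.08206)(466)/(0.06379 − 0.02602) = 38.240/0.037770 = 1012.4 atm
a/V_m² = 0.2431/(0.06379)² = 59.742 atm
P = 1012.4 − 59.742 = 952.7 atm

P ≈ 952.7 atm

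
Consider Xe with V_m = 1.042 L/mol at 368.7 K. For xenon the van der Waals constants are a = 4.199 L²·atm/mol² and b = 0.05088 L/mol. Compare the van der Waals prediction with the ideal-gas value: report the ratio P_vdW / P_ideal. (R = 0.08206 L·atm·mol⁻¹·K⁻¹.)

Ideal: P_ideal = RT/V_m = (0.08206)(368.7)/1.042 = 29.0360 atm
vdW: P = RT/(V_m − b) − a/V_m² = 30.2555/0.991120 − 4.199/1.08576 = 30.5266 − 3.86734 = 26.6593 atm
Ratio = 26.6593/29.0360 = 0.9181

P_vdW / P_ideal ≈ 0.9181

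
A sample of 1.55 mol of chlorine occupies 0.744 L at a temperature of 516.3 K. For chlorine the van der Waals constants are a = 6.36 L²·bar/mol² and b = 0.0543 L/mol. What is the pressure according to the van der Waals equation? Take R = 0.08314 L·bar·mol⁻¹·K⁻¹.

P = nRT/(V − nb) − a n²/V²
nRT/(V − nb) = (1.55)(0.08314)(516.3)/(0.744 − 1.55×0.0543) = 66.534/0.65984 = 100.83 bar
a n²/V² = (6.36)(1.55)²/(0.744)² = 27.604 bar
P = 100.83 − 27.604 = 73.23 bar

P ≈ 73.23 bar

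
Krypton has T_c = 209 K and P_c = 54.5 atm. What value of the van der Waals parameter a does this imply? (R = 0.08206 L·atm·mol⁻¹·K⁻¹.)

From T_c = 8a/(27Rb) and P_c = a/(27b²): a = 27 R² T_c²/(64 P_c).
a = 27×(0.08206)²×(209)²/(64×54.5) = 7941.8/3488.0 = 2.277 L²·atm/mol²

a ≈ 2.277 L²·atm/mol²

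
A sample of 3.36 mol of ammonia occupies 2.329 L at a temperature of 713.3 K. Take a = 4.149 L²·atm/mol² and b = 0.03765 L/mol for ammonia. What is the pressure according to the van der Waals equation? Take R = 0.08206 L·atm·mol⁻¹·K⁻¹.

P ≈ 80.66 atm

P = nRT/(V − nb) − a n²/V²
nRT/(V − nb) = (3.36)(0.08206)(713.3)/(2.329 − 3.36×0.03765) = 196.67/2.2025 = 89.294 atm
a n²/V² = (4.149)(3.36)²/(2.329)² = 8.6354 atm
P = 89.294 − 8.6354 = 80.66 atm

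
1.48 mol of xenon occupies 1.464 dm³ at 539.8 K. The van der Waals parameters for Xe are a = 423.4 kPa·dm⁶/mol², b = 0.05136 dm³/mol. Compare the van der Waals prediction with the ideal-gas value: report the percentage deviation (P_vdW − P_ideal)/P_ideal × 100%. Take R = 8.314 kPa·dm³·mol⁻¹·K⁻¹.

-4.06 %

Ideal: P_ideal = nRT/V = (1.48)(8.314)(539.8)/1.464 = 4536.95 kPa
vdW: P = nRT/(V − nb) − a n²/V² = 6642.09/1.38799 − 927.415/2.14330 = 4785.40 − 432.704 = 4352.70 kPa
% deviation = (4352.70 − 4536.95)/4536.95 × 100% = -4.06%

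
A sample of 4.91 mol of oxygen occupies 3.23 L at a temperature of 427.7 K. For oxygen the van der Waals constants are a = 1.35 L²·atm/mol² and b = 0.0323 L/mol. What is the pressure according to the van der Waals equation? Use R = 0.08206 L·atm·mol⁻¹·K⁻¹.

P = nRT/(V − nb) − a n²/V²
nRT/(V − nb) = (4.91)(0.08206)(427.7)/(3.23 − 4.91×0.0323) = 172.33/3.0714 = 56.108 atm
a n²/V² = (1.35)(4.91)²/(3.23)² = 3.1195 atm
P = 56.108 − 3.1195 = 52.99 atm

P ≈ 52.99 atm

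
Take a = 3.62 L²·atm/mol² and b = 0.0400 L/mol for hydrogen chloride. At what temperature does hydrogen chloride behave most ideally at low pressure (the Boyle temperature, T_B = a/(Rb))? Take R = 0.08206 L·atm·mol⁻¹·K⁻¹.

For a van der Waals gas the second virial coefficient B₂ = b − a/(RT) vanishes at T_B = a/(Rb).
T_B = 3.62/(0.08206×0.0400) = 3.62/0.0032824 = 1103 K

T_B ≈ 1103 K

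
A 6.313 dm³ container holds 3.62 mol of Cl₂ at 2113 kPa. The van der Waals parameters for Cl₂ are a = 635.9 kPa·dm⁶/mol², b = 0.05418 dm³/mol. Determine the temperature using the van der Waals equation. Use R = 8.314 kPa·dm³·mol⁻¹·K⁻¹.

T ≈ 471.9 K

T = (P + a n²/V²)(V − nb)/(nR)
P + a n²/V² = 2113 + (635.9)(3.62)²/(6.313)² = 2322.1 kPa
V − nb = 6.313 − (3.62)(0.05418) = 6.1169 dm³
T = (2322.1)(6.1169)/((3.62)(8.314)) = 471.9 K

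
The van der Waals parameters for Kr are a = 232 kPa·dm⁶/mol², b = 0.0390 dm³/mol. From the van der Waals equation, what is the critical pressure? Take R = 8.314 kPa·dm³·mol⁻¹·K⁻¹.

For a van der Waals gas, P_c = a/(27b²).
P_c = 232/(27×(0.0390)²) = 232/0.041067 = 5649 kPa

P_c ≈ 5649 kPa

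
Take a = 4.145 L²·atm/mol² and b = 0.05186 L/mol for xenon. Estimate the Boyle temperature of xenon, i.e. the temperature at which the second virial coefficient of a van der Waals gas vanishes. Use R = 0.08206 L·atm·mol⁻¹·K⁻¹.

T_B ≈ 974.0 K

For a van der Waals gas the second virial coefficient B₂ = b − a/(RT) vanishes at T_B = a/(Rb).
T_B = 4.145/(0.08206×0.05186) = 4.145/0.0042556 = 974.0 K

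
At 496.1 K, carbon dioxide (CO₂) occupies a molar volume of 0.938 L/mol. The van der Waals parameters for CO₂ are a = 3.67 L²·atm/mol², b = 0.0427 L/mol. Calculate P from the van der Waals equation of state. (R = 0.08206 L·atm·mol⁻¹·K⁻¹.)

P ≈ 41.30 atm

P = RT/(V_m − b) − a/V_m²
RT/(V_m − b) = (0.08206)(496.1)/(0.938 − 0.0427) = 40.710/0.89530 = 45.471 atm
a/V_m² = 3.67/(0.938)² = 4.1712 atm
P = 45.471 − 4.1712 = 41.30 atm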